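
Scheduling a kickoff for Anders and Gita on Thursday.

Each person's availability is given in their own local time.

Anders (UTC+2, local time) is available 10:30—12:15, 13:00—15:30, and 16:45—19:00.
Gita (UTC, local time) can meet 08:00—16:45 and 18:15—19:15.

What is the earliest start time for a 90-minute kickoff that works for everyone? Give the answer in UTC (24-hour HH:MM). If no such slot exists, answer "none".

08:30

Anders → UTC: 08:30–10:15, 11:00–13:30, 14:45–17:00.
Gita → UTC: 08:00–16:45, 18:15–19:15.
Anders ∩ Gita: 08:30–10:15, 11:00–13:30, 14:45–16:45.
Windows ≥ 90 min: 08:30–10:15, 11:00–13:30, 14:45–16:45.
Earliest such window starts at 08:30.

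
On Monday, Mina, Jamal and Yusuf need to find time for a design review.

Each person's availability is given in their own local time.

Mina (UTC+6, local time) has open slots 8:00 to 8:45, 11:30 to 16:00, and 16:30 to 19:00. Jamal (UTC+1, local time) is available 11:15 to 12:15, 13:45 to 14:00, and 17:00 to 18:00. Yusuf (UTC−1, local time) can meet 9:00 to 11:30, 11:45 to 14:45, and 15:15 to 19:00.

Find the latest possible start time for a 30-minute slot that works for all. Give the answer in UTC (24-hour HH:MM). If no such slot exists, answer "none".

Mina → UTC: 02:00–02:45, 05:30–10:00, 10:30–13:00.
Jamal → UTC: 10:15–11:15, 12:45–13:00, 16:00–17:00.
Yusuf → UTC: 10:00–12:30, 12:45–15:45, 16:15–20:00.
Mina ∩ Jamal: 10:30–11:15, 12:45–13:00.
Mina ∩ Jamal ∩ Yusuf: 10:30–11:15, 12:45–13:00.
Windows ≥ 30 min: 10:30–11:15.
Latest start in the last window 10:30–11:15 is 11:15 − 30 min = 10:45.

10:45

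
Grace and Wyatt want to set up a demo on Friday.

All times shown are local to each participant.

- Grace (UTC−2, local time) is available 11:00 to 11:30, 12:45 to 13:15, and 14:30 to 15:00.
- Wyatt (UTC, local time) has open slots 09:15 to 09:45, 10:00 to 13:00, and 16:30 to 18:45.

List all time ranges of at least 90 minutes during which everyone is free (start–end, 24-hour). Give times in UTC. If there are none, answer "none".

Grace → UTC: 13:00–13:30, 14:45–15:15, 16:30–17:00.
Wyatt → UTC: 09:15–09:45, 10:00–13:00, 16:30–18:45.
Grace ∩ Wyatt: 16:30–17:00.
Windows ≥ 90 min: (none).

none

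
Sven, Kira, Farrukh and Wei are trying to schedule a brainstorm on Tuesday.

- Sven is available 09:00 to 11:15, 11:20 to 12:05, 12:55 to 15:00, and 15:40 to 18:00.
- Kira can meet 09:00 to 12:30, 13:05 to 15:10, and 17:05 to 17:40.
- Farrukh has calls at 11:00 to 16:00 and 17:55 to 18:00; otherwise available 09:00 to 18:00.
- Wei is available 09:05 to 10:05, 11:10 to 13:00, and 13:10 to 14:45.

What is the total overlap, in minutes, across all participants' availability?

Farrukh free within 09:00–18:00: 09:00–11:00, 16:00–17:55.
Sven ∩ Kira: 09:00–11:15, 11:20–12:05, 13:05–15:00, 17:05–17:40.
Sven ∩ Kira ∩ Farrukh: 09:00–11:00, 17:05–17:40.
Sven ∩ Kira ∩ Farrukh ∩ Wei: 09:05–10:05.
Total common minutes: 60.

60 minutes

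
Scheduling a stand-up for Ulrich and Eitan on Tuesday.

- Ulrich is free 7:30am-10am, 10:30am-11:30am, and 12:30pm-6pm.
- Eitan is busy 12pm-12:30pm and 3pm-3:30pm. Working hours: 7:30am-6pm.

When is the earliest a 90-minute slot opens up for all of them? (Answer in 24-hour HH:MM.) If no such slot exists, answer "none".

07:30

Eitan free within 07:30–18:00: 07:30–12:00, 12:30–15:00, 15:30–18:00.
Ulrich ∩ Eitan: 07:30–10:00, 10:30–11:30, 12:30–15:00, 15:30–18:00.
Windows ≥ 90 min: 07:30–10:00, 12:30–15:00, 15:30–18:00.
Earliest such window starts at 07:30.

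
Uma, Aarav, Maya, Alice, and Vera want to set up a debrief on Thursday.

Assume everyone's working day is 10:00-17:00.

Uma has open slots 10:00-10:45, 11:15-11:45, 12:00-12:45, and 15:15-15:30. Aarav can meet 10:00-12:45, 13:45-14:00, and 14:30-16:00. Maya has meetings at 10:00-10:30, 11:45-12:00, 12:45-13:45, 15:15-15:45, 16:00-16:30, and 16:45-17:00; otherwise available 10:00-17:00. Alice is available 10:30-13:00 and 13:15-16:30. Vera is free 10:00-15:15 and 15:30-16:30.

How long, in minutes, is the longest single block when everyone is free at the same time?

Maya free within 10:00–17:00: 10:30–11:45, 12:00–12:45, 13:45–15:15, 15:45–16:00, 16:30–16:45.
Uma ∩ Aarav: 10:00–10:45, 11:15–11:45, 12:00–12:45, 15:15–15:30.
Uma ∩ Aarav ∩ Maya: 10:30–10:45, 11:15–11:45, 12:00–12:45.
Uma ∩ Aarav ∩ Maya ∩ Alice: 10:30–10:45, 11:15–11:45, 12:00–12:45.
Uma ∩ Aarav ∩ Maya ∩ Alice ∩ Vera: 10:30–10:45, 11:15–11:45, 12:00–12:45.
Common window lengths: 15, 30, 45 min; longest is 45.

45 minutes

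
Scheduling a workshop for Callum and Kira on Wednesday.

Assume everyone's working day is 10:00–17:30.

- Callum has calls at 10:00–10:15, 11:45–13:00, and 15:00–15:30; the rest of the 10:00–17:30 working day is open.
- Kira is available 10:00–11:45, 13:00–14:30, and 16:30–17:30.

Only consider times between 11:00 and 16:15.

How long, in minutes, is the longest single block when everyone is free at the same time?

90 minutes

Callum free within 10:00–17:30: 10:15–11:45, 13:00–15:00, 15:30–17:30.
Callum ∩ Kira: 10:15–11:45, 13:00–14:30, 16:30–17:30.
Restricted to 11:00–16:15: 11:00–11:45, 13:00–14:30.
Common window lengths: 45, 90 min; longest is 90.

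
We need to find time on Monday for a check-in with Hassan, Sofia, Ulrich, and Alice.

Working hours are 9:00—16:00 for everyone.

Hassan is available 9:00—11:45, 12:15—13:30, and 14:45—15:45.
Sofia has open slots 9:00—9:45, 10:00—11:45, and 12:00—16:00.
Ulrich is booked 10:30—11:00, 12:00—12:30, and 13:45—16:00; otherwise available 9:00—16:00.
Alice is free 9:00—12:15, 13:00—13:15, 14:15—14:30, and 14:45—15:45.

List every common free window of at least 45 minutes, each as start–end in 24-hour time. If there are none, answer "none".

09:00–09:45, 11:00–11:45

Ulrich free within 09:00–16:00: 09:00–10:30, 11:00–12:00, 12:30–13:45.
Hassan ∩ Sofia: 09:00–09:45, 10:00–11:45, 12:15–13:30, 14:45–15:45.
Hassan ∩ Sofia ∩ Ulrich: 09:00–09:45, 10:00–10:30, 11:00–11:45, 12:30–13:30.
Hassan ∩ Sofia ∩ Ulrich ∩ Alice: 09:00–09:45, 10:00–10:30, 11:00–11:45, 13:00–13:15.
Windows ≥ 45 min: 09:00–09:45, 11:00–11:45.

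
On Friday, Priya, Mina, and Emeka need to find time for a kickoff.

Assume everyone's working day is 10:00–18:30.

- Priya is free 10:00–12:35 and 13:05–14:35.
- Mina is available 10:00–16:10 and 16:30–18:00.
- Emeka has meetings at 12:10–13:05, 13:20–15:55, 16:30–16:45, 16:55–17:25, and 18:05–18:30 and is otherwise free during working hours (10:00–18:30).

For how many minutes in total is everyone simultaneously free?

Emeka free within 10:00–18:30: 10:00–12:10, 13:05–13:20, 15:55–16:30, 16:45–16:55, 17:25–18:05.
Priya ∩ Mina: 10:00–12:35, 13:05–14:35.
Priya ∩ Mina ∩ Emeka: 10:00–12:10, 13:05–13:20.
Total common minutes: 130 + 15 = 145.

145 minutes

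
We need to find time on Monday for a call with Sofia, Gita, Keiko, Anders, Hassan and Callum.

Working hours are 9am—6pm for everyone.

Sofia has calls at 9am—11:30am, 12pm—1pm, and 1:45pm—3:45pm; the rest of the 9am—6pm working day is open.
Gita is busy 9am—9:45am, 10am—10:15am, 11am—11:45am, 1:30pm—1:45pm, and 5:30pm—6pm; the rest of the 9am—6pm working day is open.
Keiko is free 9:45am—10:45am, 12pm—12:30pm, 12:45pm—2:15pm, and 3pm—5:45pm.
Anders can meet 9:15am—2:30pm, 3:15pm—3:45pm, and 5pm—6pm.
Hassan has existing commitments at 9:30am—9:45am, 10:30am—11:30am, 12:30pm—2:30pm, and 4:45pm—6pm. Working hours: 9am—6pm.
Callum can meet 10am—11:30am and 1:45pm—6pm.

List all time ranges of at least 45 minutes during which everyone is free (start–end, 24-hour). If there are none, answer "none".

none

Sofia free within 09:00–18:00: 11:30–12:00, 13:00–13:45, 15:45–18:00.
Gita free within 09:00–18:00: 09:45–10:00, 10:15–11:00, 11:45–13:30, 13:45–17:30.
Hassan free within 09:00–18:00: 09:00–09:30, 09:45–10:30, 11:30–12:30, 14:30–16:45.
Sofia ∩ Gita: 11:45–12:00, 13:00–13:30, 15:45–17:30.
Sofia ∩ Gita ∩ Keiko: 13:00–13:30, 15:45–17:30.
Sofia ∩ Gita ∩ Keiko ∩ Anders: 13:00–13:30, 17:00–17:30.
Sofia ∩ Gita ∩ Keiko ∩ Anders ∩ Hassan: (none).
Sofia ∩ Gita ∩ Keiko ∩ Anders ∩ Hassan ∩ Callum: (none).
Windows ≥ 45 min: (none).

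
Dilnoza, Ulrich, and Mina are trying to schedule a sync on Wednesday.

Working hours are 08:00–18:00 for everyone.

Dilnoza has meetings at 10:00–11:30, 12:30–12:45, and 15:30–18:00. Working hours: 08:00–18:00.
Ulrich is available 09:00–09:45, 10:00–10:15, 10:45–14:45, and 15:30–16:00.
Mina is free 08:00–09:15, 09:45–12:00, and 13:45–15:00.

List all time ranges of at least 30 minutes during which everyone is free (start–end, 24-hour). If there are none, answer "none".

Dilnoza free within 08:00–18:00: 08:00–10:00, 11:30–12:30, 12:45–15:30.
Dilnoza ∩ Ulrich: 09:00–09:45, 11:30–12:30, 12:45–14:45.
Dilnoza ∩ Ulrich ∩ Mina: 09:00–09:15, 11:30–12:00, 13:45–14:45.
Windows ≥ 30 min: 11:30–12:00, 13:45–14:45.

11:30–12:00, 13:45–14:45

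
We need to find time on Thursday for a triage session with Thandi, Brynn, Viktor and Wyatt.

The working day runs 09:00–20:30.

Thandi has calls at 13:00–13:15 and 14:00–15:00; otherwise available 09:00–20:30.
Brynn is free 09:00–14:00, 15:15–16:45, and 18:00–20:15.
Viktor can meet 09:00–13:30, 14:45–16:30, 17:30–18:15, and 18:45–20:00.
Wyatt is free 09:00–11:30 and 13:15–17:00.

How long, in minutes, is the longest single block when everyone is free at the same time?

Thandi free within 09:00–20:30: 09:00–13:00, 13:15–14:00, 15:00–20:30.
Thandi ∩ Brynn: 09:00–13:00, 13:15–14:00, 15:15–16:45, 18:00–20:15.
Thandi ∩ Brynn ∩ Viktor: 09:00–13:00, 13:15–13:30, 15:15–16:30, 18:00–18:15, 18:45–20:00.
Thandi ∩ Brynn ∩ Viktor ∩ Wyatt: 09:00–11:30, 13:15–13:30, 15:15–16:30.
Common window lengths: 150, 15, 75 min; longest is 150.

150 minutes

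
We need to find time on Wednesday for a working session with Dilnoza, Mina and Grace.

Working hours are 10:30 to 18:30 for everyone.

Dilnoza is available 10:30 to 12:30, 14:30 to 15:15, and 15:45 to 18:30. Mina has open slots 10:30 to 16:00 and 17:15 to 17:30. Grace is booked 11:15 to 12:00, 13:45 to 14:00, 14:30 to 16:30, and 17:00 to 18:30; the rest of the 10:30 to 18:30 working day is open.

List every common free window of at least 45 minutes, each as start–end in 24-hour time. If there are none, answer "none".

10:30–11:15

Grace free within 10:30–18:30: 10:30–11:15, 12:00–13:45, 14:00–14:30, 16:30–17:00.
Dilnoza ∩ Mina: 10:30–12:30, 14:30–15:15, 15:45–16:00, 17:15–17:30.
Dilnoza ∩ Mina ∩ Grace: 10:30–11:15, 12:00–12:30.
Windows ≥ 45 min: 10:30–11:15.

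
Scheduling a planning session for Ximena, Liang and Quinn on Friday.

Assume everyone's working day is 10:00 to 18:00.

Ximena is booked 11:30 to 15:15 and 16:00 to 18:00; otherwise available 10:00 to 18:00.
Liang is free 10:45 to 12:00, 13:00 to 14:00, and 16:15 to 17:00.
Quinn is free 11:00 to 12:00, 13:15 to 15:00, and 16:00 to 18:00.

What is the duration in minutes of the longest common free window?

Ximena free within 10:00–18:00: 10:00–11:30, 15:15–16:00.
Ximena ∩ Liang: 10:45–11:30.
Ximena ∩ Liang ∩ Quinn: 11:00–11:30.
Single common window of 30 minutes.

30 minutes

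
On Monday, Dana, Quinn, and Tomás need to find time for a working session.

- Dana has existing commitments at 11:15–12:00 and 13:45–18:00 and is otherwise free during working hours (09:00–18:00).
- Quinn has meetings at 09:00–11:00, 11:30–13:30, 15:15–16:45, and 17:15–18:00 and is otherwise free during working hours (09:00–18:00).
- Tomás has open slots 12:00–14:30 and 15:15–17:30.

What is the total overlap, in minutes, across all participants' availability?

15 minutes

Dana free within 09:00–18:00: 09:00–11:15, 12:00–13:45.
Quinn free within 09:00–18:00: 11:00–11:30, 13:30–15:15, 16:45–17:15.
Dana ∩ Quinn: 11:00–11:15, 13:30–13:45.
Dana ∩ Quinn ∩ Tomás: 13:30–13:45.
Total common minutes: 15.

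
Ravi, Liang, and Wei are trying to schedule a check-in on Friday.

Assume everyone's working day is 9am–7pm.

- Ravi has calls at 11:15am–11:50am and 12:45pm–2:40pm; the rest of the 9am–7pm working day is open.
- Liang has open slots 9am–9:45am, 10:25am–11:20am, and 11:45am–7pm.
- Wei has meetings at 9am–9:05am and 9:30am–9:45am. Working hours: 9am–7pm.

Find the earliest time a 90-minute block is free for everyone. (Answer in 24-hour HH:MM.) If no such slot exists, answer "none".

Ravi free within 09:00–19:00: 09:00–11:15, 11:50–12:45, 14:40–19:00.
Wei free within 09:00–19:00: 09:05–09:30, 09:45–19:00.
Ravi ∩ Liang: 09:00–09:45, 10:25–11:15, 11:50–12:45, 14:40–19:00.
Ravi ∩ Liang ∩ Wei: 09:05–09:30, 10:25–11:15, 11:50–12:45, 14:40–19:00.
Windows ≥ 90 min: 14:40–19:00.
Earliest such window starts at 14:40.

14:40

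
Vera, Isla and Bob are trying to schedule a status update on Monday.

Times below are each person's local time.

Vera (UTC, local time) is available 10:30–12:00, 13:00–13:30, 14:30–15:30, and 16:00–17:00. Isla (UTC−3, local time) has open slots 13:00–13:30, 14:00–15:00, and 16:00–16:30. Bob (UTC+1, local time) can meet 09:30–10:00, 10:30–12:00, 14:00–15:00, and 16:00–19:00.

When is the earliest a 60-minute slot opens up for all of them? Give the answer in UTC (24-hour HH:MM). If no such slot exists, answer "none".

none

Vera → UTC: 10:30–12:00, 13:00–13:30, 14:30–15:30, 16:00–17:00.
Isla → UTC: 16:00–16:30, 17:00–18:00, 19:00–19:30.
Bob → UTC: 08:30–09:00, 09:30–11:00, 13:00–14:00, 15:00–18:00.
Vera ∩ Isla: 16:00–16:30.
Vera ∩ Isla ∩ Bob: 16:00–16:30.
Windows ≥ 60 min: (none).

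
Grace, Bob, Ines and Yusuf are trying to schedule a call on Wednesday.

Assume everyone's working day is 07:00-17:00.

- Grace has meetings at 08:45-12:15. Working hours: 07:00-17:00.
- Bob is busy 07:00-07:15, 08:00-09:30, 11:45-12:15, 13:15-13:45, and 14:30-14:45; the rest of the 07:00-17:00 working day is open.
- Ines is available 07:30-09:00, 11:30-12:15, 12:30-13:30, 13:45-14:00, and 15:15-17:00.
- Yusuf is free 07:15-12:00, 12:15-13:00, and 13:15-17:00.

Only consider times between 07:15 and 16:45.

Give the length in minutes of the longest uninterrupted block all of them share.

Grace free within 07:00–17:00: 07:00–08:45, 12:15–17:00.
Bob free within 07:00–17:00: 07:15–08:00, 09:30–11:45, 12:15–13:15, 13:45–14:30, 14:45–17:00.
Grace ∩ Bob: 07:15–08:00, 12:15–13:15, 13:45–14:30, 14:45–17:00.
Grace ∩ Bob ∩ Ines: 07:30–08:00, 12:30–13:15, 13:45–14:00, 15:15–17:00.
Grace ∩ Bob ∩ Ines ∩ Yusuf: 07:30–08:00, 12:30–13:00, 13:45–14:00, 15:15–17:00.
Restricted to 07:15–16:45: 07:30–08:00, 12:30–13:00, 13:45–14:00, 15:15–16:45.
Common window lengths: 30, 30, 15, 90 min; longest is 90.

90 minutes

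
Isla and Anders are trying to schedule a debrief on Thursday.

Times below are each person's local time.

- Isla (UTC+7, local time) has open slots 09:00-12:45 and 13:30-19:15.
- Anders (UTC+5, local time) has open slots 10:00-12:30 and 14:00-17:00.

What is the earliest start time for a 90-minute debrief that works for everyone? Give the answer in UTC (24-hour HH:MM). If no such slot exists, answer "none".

09:00

Isla → UTC: 02:00–05:45, 06:30–12:15.
Anders → UTC: 05:00–07:30, 09:00–12:00.
Isla ∩ Anders: 05:00–05:45, 06:30–07:30, 09:00–12:00.
Windows ≥ 90 min: 09:00–12:00.
Earliest such window starts at 09:00.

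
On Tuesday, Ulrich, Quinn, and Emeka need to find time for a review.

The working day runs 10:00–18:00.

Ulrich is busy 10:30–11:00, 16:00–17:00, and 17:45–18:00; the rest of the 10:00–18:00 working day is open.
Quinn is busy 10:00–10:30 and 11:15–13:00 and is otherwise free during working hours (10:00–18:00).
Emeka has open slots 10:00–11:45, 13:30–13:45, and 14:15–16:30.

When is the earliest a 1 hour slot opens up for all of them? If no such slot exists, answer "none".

14:15

Ulrich free within 10:00–18:00: 10:00–10:30, 11:00–16:00, 17:00–17:45.
Quinn free within 10:00–18:00: 10:30–11:15, 13:00–18:00.
Ulrich ∩ Quinn: 11:00–11:15, 13:00–16:00, 17:00–17:45.
Ulrich ∩ Quinn ∩ Emeka: 11:00–11:15, 13:30–13:45, 14:15–16:00.
Windows ≥ 60 min: 14:15–16:00.
Earliest such window starts at 14:15.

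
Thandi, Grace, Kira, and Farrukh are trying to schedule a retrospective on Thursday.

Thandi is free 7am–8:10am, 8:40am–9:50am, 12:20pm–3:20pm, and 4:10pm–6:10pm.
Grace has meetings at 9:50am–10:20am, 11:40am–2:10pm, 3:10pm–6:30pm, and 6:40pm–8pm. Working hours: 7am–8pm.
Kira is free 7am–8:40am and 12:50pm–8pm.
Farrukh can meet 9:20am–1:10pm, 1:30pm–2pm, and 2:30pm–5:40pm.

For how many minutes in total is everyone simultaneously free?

40 minutes

Grace free within 07:00–20:00: 07:00–09:50, 10:20–11:40, 14:10–15:10, 18:30–18:40.
Thandi ∩ Grace: 07:00–08:10, 08:40–09:50, 14:10–15:10.
Thandi ∩ Grace ∩ Kira: 07:00–08:10, 14:10–15:10.
Thandi ∩ Grace ∩ Kira ∩ Farrukh: 14:30–15:10.
Total common minutes: 40.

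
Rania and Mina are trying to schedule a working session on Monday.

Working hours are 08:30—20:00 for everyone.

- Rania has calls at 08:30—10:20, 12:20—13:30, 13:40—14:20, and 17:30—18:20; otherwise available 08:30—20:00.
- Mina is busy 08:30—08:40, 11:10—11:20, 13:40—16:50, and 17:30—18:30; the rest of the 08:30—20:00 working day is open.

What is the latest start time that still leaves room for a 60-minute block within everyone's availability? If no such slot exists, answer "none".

Rania free within 08:30–20:00: 10:20–12:20, 13:30–13:40, 14:20–17:30, 18:20–20:00.
Mina free within 08:30–20:00: 08:40–11:10, 11:20–13:40, 16:50–17:30, 18:30–20:00.
Rania ∩ Mina: 10:20–11:10, 11:20–12:20, 13:30–13:40, 16:50–17:30, 18:30–20:00.
Windows ≥ 60 min: 11:20–12:20, 18:30–20:00.
Latest start in the last window 18:30–20:00 is 20:00 − 60 min = 19:00.

19:00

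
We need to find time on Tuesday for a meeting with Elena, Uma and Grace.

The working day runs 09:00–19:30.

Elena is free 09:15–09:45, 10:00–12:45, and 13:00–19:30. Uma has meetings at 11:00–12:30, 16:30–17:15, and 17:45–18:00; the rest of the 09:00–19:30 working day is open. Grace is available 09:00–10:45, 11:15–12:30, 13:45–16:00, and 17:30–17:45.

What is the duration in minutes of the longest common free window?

Uma free within 09:00–19:30: 09:00–11:00, 12:30–16:30, 17:15–17:45, 18:00–19:30.
Elena ∩ Uma: 09:15–09:45, 10:00–11:00, 12:30–12:45, 13:00–16:30, 17:15–17:45, 18:00–19:30.
Elena ∩ Uma ∩ Grace: 09:15–09:45, 10:00–10:45, 13:45–16:00, 17:30–17:45.
Common window lengths: 30, 45, 135, 15 min; longest is 135.

135 minutes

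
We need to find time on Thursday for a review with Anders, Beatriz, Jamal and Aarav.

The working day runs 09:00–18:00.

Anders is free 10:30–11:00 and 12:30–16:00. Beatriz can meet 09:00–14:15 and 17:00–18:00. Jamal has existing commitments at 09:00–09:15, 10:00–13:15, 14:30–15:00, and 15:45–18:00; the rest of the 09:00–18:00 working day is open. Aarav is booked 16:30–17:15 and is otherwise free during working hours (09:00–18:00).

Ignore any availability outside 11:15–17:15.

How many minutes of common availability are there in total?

Jamal free within 09:00–18:00: 09:15–10:00, 13:15–14:30, 15:00–15:45.
Aarav free within 09:00–18:00: 09:00–16:30, 17:15–18:00.
Anders ∩ Beatriz: 10:30–11:00, 12:30–14:15.
Anders ∩ Beatriz ∩ Jamal: 13:15–14:15.
Anders ∩ Beatriz ∩ Jamal ∩ Aarav: 13:15–14:15.
Restricted to 11:15–17:15: 13:15–14:15.
Total common minutes: 60.

60 minutes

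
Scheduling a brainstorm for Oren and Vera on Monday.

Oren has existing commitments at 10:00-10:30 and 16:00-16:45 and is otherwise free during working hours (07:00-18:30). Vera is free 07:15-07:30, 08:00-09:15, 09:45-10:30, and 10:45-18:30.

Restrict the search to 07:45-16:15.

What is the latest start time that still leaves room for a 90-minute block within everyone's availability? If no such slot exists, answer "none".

14:30

Oren free within 07:00–18:30: 07:00–10:00, 10:30–16:00, 16:45–18:30.
Oren ∩ Vera: 07:15–07:30, 08:00–09:15, 09:45–10:00, 10:45–16:00, 16:45–18:30.
Restricted to 07:45–16:15: 08:00–09:15, 09:45–10:00, 10:45–16:00.
Windows ≥ 90 min: 10:45–16:00.
Latest start in the last window 10:45–16:00 is 16:00 − 90 min = 14:30.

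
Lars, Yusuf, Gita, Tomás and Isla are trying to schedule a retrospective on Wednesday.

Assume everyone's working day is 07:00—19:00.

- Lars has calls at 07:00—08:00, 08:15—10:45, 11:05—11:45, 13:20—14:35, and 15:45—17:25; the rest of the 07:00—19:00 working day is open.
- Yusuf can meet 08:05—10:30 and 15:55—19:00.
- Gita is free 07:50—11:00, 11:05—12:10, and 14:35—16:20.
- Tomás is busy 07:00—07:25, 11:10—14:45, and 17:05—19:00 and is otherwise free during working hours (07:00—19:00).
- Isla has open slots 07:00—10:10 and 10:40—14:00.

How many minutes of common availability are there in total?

Lars free within 07:00–19:00: 08:00–08:15, 10:45–11:05, 11:45–13:20, 14:35–15:45, 17:25–19:00.
Tomás free within 07:00–19:00: 07:25–11:10, 14:45–17:05.
Lars ∩ Yusuf: 08:05–08:15, 17:25–19:00.
Lars ∩ Yusuf ∩ Gita: 08:05–08:15.
Lars ∩ Yusuf ∩ Gita ∩ Tomás: 08:05–08:15.
Lars ∩ Yusuf ∩ Gita ∩ Tomás ∩ Isla: 08:05–08:15.
Total common minutes: 10.

10 minutes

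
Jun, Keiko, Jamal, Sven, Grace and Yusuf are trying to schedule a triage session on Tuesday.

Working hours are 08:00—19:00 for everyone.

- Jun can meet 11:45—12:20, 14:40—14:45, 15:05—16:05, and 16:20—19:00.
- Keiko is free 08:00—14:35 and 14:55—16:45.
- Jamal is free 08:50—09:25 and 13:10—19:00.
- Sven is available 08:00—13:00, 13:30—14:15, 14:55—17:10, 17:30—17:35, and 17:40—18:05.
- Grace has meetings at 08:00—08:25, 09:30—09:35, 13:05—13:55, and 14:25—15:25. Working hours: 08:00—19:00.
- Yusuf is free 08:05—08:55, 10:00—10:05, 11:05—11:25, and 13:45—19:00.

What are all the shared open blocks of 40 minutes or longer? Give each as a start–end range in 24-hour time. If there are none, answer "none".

Grace free within 08:00–19:00: 08:25–09:30, 09:35–13:05, 13:55–14:25, 15:25–19:00.
Jun ∩ Keiko: 11:45–12:20, 15:05–16:05, 16:20–16:45.
Jun ∩ Keiko ∩ Jamal: 15:05–16:05, 16:20–16:45.
Jun ∩ Keiko ∩ Jamal ∩ Sven: 15:05–16:05, 16:20–16:45.
Jun ∩ Keiko ∩ Jamal ∩ Sven ∩ Grace: 15:25–16:05, 16:20–16:45.
Jun ∩ Keiko ∩ Jamal ∩ Sven ∩ Grace ∩ Yusuf: 15:25–16:05, 16:20–16:45.
Windows ≥ 40 min: 15:25–16:05.

15:25–16:05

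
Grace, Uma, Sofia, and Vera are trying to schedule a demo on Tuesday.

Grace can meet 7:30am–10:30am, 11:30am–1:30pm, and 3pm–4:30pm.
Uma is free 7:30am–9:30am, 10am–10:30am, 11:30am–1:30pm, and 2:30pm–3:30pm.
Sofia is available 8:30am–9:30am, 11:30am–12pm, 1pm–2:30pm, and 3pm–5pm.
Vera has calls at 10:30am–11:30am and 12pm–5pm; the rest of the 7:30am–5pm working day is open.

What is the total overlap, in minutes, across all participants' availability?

90 minutes

Vera free within 07:30–17:00: 07:30–10:30, 11:30–12:00.
Grace ∩ Uma: 07:30–09:30, 10:00–10:30, 11:30–13:30, 15:00–15:30.
Grace ∩ Uma ∩ Sofia: 08:30–09:30, 11:30–12:00, 13:00–13:30, 15:00–15:30.
Grace ∩ Uma ∩ Sofia ∩ Vera: 08:30–09:30, 11:30–12:00.
Total common minutes: 60 + 30 = 90.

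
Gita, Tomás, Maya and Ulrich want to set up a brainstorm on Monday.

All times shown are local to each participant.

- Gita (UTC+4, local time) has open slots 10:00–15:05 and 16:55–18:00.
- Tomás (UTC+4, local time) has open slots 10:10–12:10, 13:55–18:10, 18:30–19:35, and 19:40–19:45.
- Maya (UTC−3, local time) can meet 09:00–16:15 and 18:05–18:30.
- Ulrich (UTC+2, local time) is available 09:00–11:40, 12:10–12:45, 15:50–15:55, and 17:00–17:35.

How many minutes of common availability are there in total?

5 minutes

Gita → UTC: 06:00–11:05, 12:55–14:00.
Tomás → UTC: 06:10–08:10, 09:55–14:10, 14:30–15:35, 15:40–15:45.
Maya → UTC: 12:00–19:15, 21:05–21:30.
Ulrich → UTC: 07:00–09:40, 10:10–10:45, 13:50–13:55, 15:00–15:35.
Gita ∩ Tomás: 06:10–08:10, 09:55–11:05, 12:55–14:00.
Gita ∩ Tomás ∩ Maya: 12:55–14:00.
Gita ∩ Tomás ∩ Maya ∩ Ulrich: 13:50–13:55.
Total common minutes: 5.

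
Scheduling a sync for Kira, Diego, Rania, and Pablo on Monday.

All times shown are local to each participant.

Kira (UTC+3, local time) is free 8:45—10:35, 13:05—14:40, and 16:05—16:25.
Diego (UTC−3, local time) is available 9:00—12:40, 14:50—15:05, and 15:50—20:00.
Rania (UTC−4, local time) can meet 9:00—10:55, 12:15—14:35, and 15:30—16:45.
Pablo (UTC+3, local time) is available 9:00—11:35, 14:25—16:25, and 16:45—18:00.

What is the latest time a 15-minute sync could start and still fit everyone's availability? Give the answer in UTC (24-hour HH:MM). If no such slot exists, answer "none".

13:10

Kira → UTC: 05:45–07:35, 10:05–11:40, 13:05–13:25.
Diego → UTC: 12:00–15:40, 17:50–18:05, 18:50–23:00.
Rania → UTC: 13:00–14:55, 16:15–18:35, 19:30–20:45.
Pablo → UTC: 06:00–08:35, 11:25–13:25, 13:45–15:00.
Kira ∩ Diego: 13:05–13:25.
Kira ∩ Diego ∩ Rania: 13:05–13:25.
Kira ∩ Diego ∩ Rania ∩ Pablo: 13:05–13:25.
Windows ≥ 15 min: 13:05–13:25.
Latest start in the last window 13:05–13:25 is 13:25 − 15 min = 13:10.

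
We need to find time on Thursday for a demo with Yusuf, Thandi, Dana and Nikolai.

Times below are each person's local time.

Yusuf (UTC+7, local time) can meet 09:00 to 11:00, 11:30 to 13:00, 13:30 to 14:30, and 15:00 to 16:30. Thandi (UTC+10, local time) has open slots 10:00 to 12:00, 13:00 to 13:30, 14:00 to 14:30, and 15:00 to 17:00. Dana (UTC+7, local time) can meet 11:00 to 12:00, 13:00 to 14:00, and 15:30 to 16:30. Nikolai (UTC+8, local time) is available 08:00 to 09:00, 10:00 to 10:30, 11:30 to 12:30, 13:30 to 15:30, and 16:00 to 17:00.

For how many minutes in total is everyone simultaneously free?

Yusuf → UTC: 02:00–04:00, 04:30–06:00, 06:30–07:30, 08:00–09:30.
Thandi → UTC: 00:00–02:00, 03:00–03:30, 04:00–04:30, 05:00–07:00.
Dana → UTC: 04:00–05:00, 06:00–07:00, 08:30–09:30.
Nikolai → UTC: 00:00–01:00, 02:00–02:30, 03:30–04:30, 05:30–07:30, 08:00–09:00.
Yusuf ∩ Thandi: 03:00–03:30, 05:00–06:00, 06:30–07:00.
Yusuf ∩ Thandi ∩ Dana: 06:30–07:00.
Yusuf ∩ Thandi ∩ Dana ∩ Nikolai: 06:30–07:00.
Total common minutes: 30.

30 minutes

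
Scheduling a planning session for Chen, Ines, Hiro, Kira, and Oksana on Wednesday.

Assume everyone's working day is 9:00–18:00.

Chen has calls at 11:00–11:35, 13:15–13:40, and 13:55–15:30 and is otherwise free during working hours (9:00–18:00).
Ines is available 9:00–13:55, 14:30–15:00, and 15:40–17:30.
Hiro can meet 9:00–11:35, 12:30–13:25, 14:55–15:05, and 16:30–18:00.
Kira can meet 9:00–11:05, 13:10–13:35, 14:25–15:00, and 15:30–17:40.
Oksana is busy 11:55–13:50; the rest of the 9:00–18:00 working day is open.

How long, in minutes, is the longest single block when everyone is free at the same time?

120 minutes

Chen free within 09:00–18:00: 09:00–11:00, 11:35–13:15, 13:40–13:55, 15:30–18:00.
Oksana free within 09:00–18:00: 09:00–11:55, 13:50–18:00.
Chen ∩ Ines: 09:00–11:00, 11:35–13:15, 13:40–13:55, 15:40–17:30.
Chen ∩ Ines ∩ Hiro: 09:00–11:00, 12:30–13:15, 16:30–17:30.
Chen ∩ Ines ∩ Hiro ∩ Kira: 09:00–11:00, 13:10–13:15, 16:30–17:30.
Chen ∩ Ines ∩ Hiro ∩ Kira ∩ Oksana: 09:00–11:00, 16:30–17:30.
Common window lengths: 120, 60 min; longest is 120.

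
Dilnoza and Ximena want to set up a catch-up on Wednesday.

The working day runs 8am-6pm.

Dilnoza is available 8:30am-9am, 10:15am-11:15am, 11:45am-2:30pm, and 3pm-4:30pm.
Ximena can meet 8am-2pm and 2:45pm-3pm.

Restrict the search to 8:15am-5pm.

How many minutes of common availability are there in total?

Dilnoza ∩ Ximena: 08:30–09:00, 10:15–11:15, 11:45–14:00.
Restricted to 08:15–17:00: 08:30–09:00, 10:15–11:15, 11:45–14:00.
Total common minutes: 30 + 60 + 135 = 225.

225 minutes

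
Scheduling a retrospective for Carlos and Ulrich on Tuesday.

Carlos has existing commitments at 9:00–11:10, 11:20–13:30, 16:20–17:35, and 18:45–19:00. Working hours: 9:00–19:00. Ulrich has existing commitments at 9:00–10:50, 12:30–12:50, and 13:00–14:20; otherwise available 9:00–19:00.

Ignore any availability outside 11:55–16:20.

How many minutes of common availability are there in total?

Carlos free within 09:00–19:00: 11:10–11:20, 13:30–16:20, 17:35–18:45.
Ulrich free within 09:00–19:00: 10:50–12:30, 12:50–13:00, 14:20–19:00.
Carlos ∩ Ulrich: 11:10–11:20, 14:20–16:20, 17:35–18:45.
Restricted to 11:55–16:20: 14:20–16:20.
Total common minutes: 120.

120 minutes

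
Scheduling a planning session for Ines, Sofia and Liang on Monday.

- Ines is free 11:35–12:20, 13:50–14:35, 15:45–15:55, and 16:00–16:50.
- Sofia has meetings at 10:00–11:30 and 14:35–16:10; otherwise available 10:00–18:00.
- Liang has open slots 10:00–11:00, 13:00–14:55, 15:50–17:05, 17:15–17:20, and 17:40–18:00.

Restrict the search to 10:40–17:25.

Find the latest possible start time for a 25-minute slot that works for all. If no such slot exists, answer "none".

Sofia free within 10:00–18:00: 11:30–14:35, 16:10–18:00.
Ines ∩ Sofia: 11:35–12:20, 13:50–14:35, 16:10–16:50.
Ines ∩ Sofia ∩ Liang: 13:50–14:35, 16:10–16:50.
Restricted to 10:40–17:25: 13:50–14:35, 16:10–16:50.
Windows ≥ 25 min: 13:50–14:35, 16:10–16:50.
Latest start in the last window 16:10–16:50 is 16:50 − 25 min = 16:25.

16:25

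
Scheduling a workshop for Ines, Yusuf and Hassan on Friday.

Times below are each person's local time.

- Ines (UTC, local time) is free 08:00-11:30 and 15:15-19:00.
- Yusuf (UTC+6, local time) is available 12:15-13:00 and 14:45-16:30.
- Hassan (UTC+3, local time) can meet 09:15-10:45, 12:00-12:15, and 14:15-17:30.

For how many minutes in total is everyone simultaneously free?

15 minutes

Ines → UTC: 08:00–11:30, 15:15–19:00.
Yusuf → UTC: 06:15–07:00, 08:45–10:30.
Hassan → UTC: 06:15–07:45, 09:00–09:15, 11:15–14:30.
Ines ∩ Yusuf: 08:45–10:30.
Ines ∩ Yusuf ∩ Hassan: 09:00–09:15.
Total common minutes: 15.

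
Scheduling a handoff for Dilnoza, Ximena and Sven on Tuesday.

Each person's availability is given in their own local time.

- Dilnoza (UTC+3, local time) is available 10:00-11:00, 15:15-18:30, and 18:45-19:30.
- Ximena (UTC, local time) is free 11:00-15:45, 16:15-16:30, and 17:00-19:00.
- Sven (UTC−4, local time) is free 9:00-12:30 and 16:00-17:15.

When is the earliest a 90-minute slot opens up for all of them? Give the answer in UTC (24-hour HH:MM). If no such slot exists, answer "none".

Dilnoza → UTC: 07:00–08:00, 12:15–15:30, 15:45–16:30.
Ximena → UTC: 11:00–15:45, 16:15–16:30, 17:00–19:00.
Sven → UTC: 13:00–16:30, 20:00–21:15.
Dilnoza ∩ Ximena: 12:15–15:30, 16:15–16:30.
Dilnoza ∩ Ximena ∩ Sven: 13:00–15:30, 16:15–16:30.
Windows ≥ 90 min: 13:00–15:30.
Earliest such window starts at 13:00.

13:00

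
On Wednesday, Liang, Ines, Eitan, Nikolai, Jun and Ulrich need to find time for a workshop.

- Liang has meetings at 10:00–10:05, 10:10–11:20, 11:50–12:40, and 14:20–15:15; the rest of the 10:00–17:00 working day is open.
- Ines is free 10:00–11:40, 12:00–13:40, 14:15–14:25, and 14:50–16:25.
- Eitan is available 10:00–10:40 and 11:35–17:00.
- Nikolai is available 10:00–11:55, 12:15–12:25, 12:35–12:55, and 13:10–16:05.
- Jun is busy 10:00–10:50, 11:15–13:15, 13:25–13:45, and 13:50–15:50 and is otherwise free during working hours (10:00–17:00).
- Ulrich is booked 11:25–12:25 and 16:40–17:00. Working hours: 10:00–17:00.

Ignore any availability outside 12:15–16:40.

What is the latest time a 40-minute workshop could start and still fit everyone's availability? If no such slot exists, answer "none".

none

Liang free within 10:00–17:00: 10:05–10:10, 11:20–11:50, 12:40–14:20, 15:15–17:00.
Jun free within 10:00–17:00: 10:50–11:15, 13:15–13:25, 13:45–13:50, 15:50–17:00.
Ulrich free within 10:00–17:00: 10:00–11:25, 12:25–16:40.
Liang ∩ Ines: 10:05–10:10, 11:20–11:40, 12:40–13:40, 14:15–14:20, 15:15–16:25.
Liang ∩ Ines ∩ Eitan: 10:05–10:10, 11:35–11:40, 12:40–13:40, 14:15–14:20, 15:15–16:25.
Liang ∩ Ines ∩ Eitan ∩ Nikolai: 10:05–10:10, 11:35–11:40, 12:40–12:55, 13:10–13:40, 14:15–14:20, 15:15–16:05.
Liang ∩ Ines ∩ Eitan ∩ Nikolai ∩ Jun: 13:15–13:25, 15:50–16:05.
Liang ∩ Ines ∩ Eitan ∩ Nikolai ∩ Jun ∩ Ulrich: 13:15–13:25, 15:50–16:05.
Restricted to 12:15–16:40: 13:15–13:25, 15:50–16:05.
Windows ≥ 40 min: (none).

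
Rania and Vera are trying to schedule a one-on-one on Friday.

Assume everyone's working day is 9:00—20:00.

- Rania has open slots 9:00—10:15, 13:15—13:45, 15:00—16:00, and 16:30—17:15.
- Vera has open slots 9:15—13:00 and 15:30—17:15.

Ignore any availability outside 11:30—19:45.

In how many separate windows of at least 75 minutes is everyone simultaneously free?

Rania ∩ Vera: 09:15–10:15, 15:30–16:00, 16:30–17:15.
Restricted to 11:30–19:45: 15:30–16:00, 16:30–17:15.
Windows ≥ 75 min: (none).
That's 0 windows.

0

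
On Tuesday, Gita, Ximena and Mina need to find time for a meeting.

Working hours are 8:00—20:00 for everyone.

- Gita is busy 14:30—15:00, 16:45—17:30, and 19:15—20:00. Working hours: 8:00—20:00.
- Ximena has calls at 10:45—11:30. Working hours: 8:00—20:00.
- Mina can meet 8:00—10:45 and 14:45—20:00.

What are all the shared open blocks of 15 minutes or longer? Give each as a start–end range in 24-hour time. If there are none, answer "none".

Gita free within 08:00–20:00: 08:00–14:30, 15:00–16:45, 17:30–19:15.
Ximena free within 08:00–20:00: 08:00–10:45, 11:30–20:00.
Gita ∩ Ximena: 08:00–10:45, 11:30–14:30, 15:00–16:45, 17:30–19:15.
Gita ∩ Ximena ∩ Mina: 08:00–10:45, 15:00–16:45, 17:30–19:15.
Windows ≥ 15 min: 08:00–10:45, 15:00–16:45, 17:30–19:15.

08:00–10:45, 15:00–16:45, 17:30–19:15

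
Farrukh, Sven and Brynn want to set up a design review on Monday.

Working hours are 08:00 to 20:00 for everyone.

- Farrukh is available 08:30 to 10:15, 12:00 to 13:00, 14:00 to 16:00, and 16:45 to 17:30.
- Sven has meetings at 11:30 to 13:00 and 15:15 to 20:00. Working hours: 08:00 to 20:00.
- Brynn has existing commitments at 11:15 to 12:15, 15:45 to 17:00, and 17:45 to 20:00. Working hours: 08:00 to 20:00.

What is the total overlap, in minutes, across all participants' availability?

Sven free within 08:00–20:00: 08:00–11:30, 13:00–15:15.
Brynn free within 08:00–20:00: 08:00–11:15, 12:15–15:45, 17:00–17:45.
Farrukh ∩ Sven: 08:30–10:15, 14:00–15:15.
Farrukh ∩ Sven ∩ Brynn: 08:30–10:15, 14:00–15:15.
Total common minutes: 105 + 75 = 180.

180 minutes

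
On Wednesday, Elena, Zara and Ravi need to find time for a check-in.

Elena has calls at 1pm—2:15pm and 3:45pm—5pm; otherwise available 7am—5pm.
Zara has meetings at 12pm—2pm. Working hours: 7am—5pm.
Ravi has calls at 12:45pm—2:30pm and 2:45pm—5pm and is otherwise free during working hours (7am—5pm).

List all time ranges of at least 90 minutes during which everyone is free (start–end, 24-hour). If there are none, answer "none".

07:00–12:00

Elena free within 07:00–17:00: 07:00–13:00, 14:15–15:45.
Zara free within 07:00–17:00: 07:00–12:00, 14:00–17:00.
Ravi free within 07:00–17:00: 07:00–12:45, 14:30–14:45.
Elena ∩ Zara: 07:00–12:00, 14:15–15:45.
Elena ∩ Zara ∩ Ravi: 07:00–12:00, 14:30–14:45.
Windows ≥ 90 min: 07:00–12:00.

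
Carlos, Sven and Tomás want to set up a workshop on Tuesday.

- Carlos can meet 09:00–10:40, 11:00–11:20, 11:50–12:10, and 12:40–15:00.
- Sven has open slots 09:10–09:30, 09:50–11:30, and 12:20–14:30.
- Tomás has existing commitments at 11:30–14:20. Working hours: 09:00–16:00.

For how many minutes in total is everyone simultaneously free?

Tomás free within 09:00–16:00: 09:00–11:30, 14:20–16:00.
Carlos ∩ Sven: 09:10–09:30, 09:50–10:40, 11:00–11:20, 12:40–14:30.
Carlos ∩ Sven ∩ Tomás: 09:10–09:30, 09:50–10:40, 11:00–11:20, 14:20–14:30.
Total common minutes: 20 + 50 + 20 + 10 = 100.

100 minutes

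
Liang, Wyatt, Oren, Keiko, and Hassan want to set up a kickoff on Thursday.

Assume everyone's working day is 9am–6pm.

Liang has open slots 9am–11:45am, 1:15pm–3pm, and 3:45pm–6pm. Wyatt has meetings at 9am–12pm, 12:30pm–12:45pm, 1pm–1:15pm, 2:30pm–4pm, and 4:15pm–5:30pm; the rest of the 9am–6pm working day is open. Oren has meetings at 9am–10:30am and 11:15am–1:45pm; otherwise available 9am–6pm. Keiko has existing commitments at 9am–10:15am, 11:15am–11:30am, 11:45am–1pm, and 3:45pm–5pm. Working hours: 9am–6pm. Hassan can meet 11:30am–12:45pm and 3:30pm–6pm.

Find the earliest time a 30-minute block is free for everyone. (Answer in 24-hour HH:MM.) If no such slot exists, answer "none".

Wyatt free within 09:00–18:00: 12:00–12:30, 12:45–13:00, 13:15–14:30, 16:00–16:15, 17:30–18:00.
Oren free within 09:00–18:00: 10:30–11:15, 13:45–18:00.
Keiko free within 09:00–18:00: 10:15–11:15, 11:30–11:45, 13:00–15:45, 17:00–18:00.
Liang ∩ Wyatt: 13:15–14:30, 16:00–16:15, 17:30–18:00.
Liang ∩ Wyatt ∩ Oren: 13:45–14:30, 16:00–16:15, 17:30–18:00.
Liang ∩ Wyatt ∩ Oren ∩ Keiko: 13:45–14:30, 17:30–18:00.
Liang ∩ Wyatt ∩ Oren ∩ Keiko ∩ Hassan: 17:30–18:00.
Windows ≥ 30 min: 17:30–18:00.
Earliest such window starts at 17:30.

17:30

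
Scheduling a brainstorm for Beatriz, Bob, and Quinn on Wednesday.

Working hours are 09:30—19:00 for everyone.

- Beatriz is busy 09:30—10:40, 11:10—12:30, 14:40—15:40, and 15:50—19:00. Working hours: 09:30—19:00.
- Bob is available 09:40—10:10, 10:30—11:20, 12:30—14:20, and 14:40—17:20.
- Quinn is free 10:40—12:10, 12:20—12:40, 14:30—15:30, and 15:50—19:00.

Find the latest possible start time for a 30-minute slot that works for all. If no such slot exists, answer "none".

10:40

Beatriz free within 09:30–19:00: 10:40–11:10, 12:30–14:40, 15:40–15:50.
Beatriz ∩ Bob: 10:40–11:10, 12:30–14:20, 15:40–15:50.
Beatriz ∩ Bob ∩ Quinn: 10:40–11:10, 12:30–12:40.
Windows ≥ 30 min: 10:40–11:10.
Latest start in the last window 10:40–11:10 is 11:10 − 30 min = 10:40.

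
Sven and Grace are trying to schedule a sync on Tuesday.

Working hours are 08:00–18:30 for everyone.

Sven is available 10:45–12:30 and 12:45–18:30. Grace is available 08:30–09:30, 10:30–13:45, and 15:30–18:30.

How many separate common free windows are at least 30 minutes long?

3

Sven ∩ Grace: 10:45–12:30, 12:45–13:45, 15:30–18:30.
Windows ≥ 30 min: 10:45–12:30, 12:45–13:45, 15:30–18:30.
That's 3 windows.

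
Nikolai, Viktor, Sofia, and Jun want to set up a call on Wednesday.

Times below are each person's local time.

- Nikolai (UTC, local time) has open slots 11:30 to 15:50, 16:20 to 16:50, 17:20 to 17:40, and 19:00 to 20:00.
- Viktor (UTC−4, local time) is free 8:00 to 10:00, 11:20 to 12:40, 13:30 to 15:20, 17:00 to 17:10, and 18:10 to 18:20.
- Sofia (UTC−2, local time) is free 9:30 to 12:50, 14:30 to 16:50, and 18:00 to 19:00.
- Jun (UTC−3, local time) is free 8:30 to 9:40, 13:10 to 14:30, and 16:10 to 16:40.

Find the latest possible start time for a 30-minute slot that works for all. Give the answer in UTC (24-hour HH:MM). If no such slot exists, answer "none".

Nikolai → UTC: 11:30–15:50, 16:20–16:50, 17:20–17:40, 19:00–20:00.
Viktor → UTC: 12:00–14:00, 15:20–16:40, 17:30–19:20, 21:00–21:10, 22:10–22:20.
Sofia → UTC: 11:30–14:50, 16:30–18:50, 20:00–21:00.
Jun → UTC: 11:30–12:40, 16:10–17:30, 19:10–19:40.
Nikolai ∩ Viktor: 12:00–14:00, 15:20–15:50, 16:20–16:40, 17:30–17:40, 19:00–19:20.
Nikolai ∩ Viktor ∩ Sofia: 12:00–14:00, 16:30–16:40, 17:30–17:40.
Nikolai ∩ Viktor ∩ Sofia ∩ Jun: 12:00–12:40, 16:30–16:40.
Windows ≥ 30 min: 12:00–12:40.
Latest start in the last window 12:00–12:40 is 12:40 − 30 min = 12:10.

12:10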